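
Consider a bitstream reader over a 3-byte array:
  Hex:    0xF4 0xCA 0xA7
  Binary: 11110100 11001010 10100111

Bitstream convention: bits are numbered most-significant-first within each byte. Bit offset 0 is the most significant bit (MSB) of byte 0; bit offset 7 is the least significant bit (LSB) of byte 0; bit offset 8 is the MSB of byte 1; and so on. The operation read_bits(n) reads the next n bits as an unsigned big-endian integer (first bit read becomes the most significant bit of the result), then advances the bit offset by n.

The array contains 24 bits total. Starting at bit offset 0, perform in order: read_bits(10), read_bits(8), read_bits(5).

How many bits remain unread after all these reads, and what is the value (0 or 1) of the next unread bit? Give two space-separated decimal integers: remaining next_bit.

Read 1: bits[0:10] width=10 -> value=979 (bin 1111010011); offset now 10 = byte 1 bit 2; 14 bits remain
Read 2: bits[10:18] width=8 -> value=42 (bin 00101010); offset now 18 = byte 2 bit 2; 6 bits remain
Read 3: bits[18:23] width=5 -> value=19 (bin 10011); offset now 23 = byte 2 bit 7; 1 bits remain

Answer: 1 1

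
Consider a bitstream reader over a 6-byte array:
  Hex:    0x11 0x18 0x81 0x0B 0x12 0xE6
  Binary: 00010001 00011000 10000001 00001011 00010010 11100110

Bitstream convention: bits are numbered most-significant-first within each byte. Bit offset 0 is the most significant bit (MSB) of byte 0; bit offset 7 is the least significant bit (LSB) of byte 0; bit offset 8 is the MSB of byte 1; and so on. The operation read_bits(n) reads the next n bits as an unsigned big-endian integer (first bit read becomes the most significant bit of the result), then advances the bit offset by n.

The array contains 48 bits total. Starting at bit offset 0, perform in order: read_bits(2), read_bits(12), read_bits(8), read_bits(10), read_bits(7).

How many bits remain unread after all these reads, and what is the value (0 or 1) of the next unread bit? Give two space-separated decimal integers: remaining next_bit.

Answer: 9 0

Derivation:
Read 1: bits[0:2] width=2 -> value=0 (bin 00); offset now 2 = byte 0 bit 2; 46 bits remain
Read 2: bits[2:14] width=12 -> value=1094 (bin 010001000110); offset now 14 = byte 1 bit 6; 34 bits remain
Read 3: bits[14:22] width=8 -> value=32 (bin 00100000); offset now 22 = byte 2 bit 6; 26 bits remain
Read 4: bits[22:32] width=10 -> value=267 (bin 0100001011); offset now 32 = byte 4 bit 0; 16 bits remain
Read 5: bits[32:39] width=7 -> value=9 (bin 0001001); offset now 39 = byte 4 bit 7; 9 bits remain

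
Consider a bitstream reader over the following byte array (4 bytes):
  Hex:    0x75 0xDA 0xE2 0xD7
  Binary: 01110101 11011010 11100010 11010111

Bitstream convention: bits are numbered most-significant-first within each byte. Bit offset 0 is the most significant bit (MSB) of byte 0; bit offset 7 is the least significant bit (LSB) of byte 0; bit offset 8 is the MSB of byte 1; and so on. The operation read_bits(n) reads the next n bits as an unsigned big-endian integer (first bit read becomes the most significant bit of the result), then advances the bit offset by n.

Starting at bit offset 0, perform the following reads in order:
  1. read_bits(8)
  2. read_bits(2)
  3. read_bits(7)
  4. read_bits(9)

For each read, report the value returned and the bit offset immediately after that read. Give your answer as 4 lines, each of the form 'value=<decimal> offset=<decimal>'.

Answer: value=117 offset=8
value=3 offset=10
value=53 offset=17
value=395 offset=26

Derivation:
Read 1: bits[0:8] width=8 -> value=117 (bin 01110101); offset now 8 = byte 1 bit 0; 24 bits remain
Read 2: bits[8:10] width=2 -> value=3 (bin 11); offset now 10 = byte 1 bit 2; 22 bits remain
Read 3: bits[10:17] width=7 -> value=53 (bin 0110101); offset now 17 = byte 2 bit 1; 15 bits remain
Read 4: bits[17:26] width=9 -> value=395 (bin 110001011); offset now 26 = byte 3 bit 2; 6 bits remain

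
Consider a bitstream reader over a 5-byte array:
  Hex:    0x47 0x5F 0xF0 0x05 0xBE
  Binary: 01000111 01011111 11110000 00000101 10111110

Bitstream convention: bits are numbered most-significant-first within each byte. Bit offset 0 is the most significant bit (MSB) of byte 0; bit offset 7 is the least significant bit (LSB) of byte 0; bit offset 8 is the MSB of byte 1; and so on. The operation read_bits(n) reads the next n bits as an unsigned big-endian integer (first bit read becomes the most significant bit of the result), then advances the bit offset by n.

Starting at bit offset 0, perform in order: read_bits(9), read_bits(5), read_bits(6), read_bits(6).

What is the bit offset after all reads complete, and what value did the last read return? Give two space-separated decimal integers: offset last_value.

Answer: 26 0

Derivation:
Read 1: bits[0:9] width=9 -> value=142 (bin 010001110); offset now 9 = byte 1 bit 1; 31 bits remain
Read 2: bits[9:14] width=5 -> value=23 (bin 10111); offset now 14 = byte 1 bit 6; 26 bits remain
Read 3: bits[14:20] width=6 -> value=63 (bin 111111); offset now 20 = byte 2 bit 4; 20 bits remain
Read 4: bits[20:26] width=6 -> value=0 (bin 000000); offset now 26 = byte 3 bit 2; 14 bits remain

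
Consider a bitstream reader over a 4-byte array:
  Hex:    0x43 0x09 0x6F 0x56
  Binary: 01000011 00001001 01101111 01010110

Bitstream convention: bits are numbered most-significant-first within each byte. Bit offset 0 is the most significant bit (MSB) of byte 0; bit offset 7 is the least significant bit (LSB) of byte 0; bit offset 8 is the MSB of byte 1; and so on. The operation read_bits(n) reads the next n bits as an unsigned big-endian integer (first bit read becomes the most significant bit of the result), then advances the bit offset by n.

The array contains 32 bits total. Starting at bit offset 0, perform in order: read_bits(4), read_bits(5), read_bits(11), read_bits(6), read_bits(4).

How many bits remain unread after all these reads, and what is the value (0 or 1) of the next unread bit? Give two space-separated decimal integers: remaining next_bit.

Read 1: bits[0:4] width=4 -> value=4 (bin 0100); offset now 4 = byte 0 bit 4; 28 bits remain
Read 2: bits[4:9] width=5 -> value=6 (bin 00110); offset now 9 = byte 1 bit 1; 23 bits remain
Read 3: bits[9:20] width=11 -> value=150 (bin 00010010110); offset now 20 = byte 2 bit 4; 12 bits remain
Read 4: bits[20:26] width=6 -> value=61 (bin 111101); offset now 26 = byte 3 bit 2; 6 bits remain
Read 5: bits[26:30] width=4 -> value=5 (bin 0101); offset now 30 = byte 3 bit 6; 2 bits remain

Answer: 2 1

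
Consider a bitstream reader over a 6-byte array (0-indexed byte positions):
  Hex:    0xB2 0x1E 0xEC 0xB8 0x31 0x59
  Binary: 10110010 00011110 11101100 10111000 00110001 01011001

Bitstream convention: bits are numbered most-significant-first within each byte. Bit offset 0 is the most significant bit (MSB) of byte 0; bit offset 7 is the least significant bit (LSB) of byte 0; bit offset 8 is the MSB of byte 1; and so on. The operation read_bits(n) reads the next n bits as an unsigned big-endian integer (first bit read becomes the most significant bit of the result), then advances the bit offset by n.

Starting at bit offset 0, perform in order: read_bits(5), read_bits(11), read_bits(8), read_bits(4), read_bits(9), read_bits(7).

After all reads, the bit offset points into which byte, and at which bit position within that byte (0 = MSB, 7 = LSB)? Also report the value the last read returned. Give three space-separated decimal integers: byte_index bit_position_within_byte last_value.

Answer: 5 4 21

Derivation:
Read 1: bits[0:5] width=5 -> value=22 (bin 10110); offset now 5 = byte 0 bit 5; 43 bits remain
Read 2: bits[5:16] width=11 -> value=542 (bin 01000011110); offset now 16 = byte 2 bit 0; 32 bits remain
Read 3: bits[16:24] width=8 -> value=236 (bin 11101100); offset now 24 = byte 3 bit 0; 24 bits remain
Read 4: bits[24:28] width=4 -> value=11 (bin 1011); offset now 28 = byte 3 bit 4; 20 bits remain
Read 5: bits[28:37] width=9 -> value=262 (bin 100000110); offset now 37 = byte 4 bit 5; 11 bits remain
Read 6: bits[37:44] width=7 -> value=21 (bin 0010101); offset now 44 = byte 5 bit 4; 4 bits remain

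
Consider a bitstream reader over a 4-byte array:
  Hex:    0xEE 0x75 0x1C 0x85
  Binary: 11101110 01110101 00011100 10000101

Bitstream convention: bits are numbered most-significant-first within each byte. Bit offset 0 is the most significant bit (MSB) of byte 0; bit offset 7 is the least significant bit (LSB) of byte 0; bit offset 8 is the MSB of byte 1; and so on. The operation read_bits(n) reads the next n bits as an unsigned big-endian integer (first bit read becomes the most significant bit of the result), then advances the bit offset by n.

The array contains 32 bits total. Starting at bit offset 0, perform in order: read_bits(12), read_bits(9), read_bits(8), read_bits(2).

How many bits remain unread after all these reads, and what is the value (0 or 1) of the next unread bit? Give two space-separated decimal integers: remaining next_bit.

Answer: 1 1

Derivation:
Read 1: bits[0:12] width=12 -> value=3815 (bin 111011100111); offset now 12 = byte 1 bit 4; 20 bits remain
Read 2: bits[12:21] width=9 -> value=163 (bin 010100011); offset now 21 = byte 2 bit 5; 11 bits remain
Read 3: bits[21:29] width=8 -> value=144 (bin 10010000); offset now 29 = byte 3 bit 5; 3 bits remain
Read 4: bits[29:31] width=2 -> value=2 (bin 10); offset now 31 = byte 3 bit 7; 1 bits remain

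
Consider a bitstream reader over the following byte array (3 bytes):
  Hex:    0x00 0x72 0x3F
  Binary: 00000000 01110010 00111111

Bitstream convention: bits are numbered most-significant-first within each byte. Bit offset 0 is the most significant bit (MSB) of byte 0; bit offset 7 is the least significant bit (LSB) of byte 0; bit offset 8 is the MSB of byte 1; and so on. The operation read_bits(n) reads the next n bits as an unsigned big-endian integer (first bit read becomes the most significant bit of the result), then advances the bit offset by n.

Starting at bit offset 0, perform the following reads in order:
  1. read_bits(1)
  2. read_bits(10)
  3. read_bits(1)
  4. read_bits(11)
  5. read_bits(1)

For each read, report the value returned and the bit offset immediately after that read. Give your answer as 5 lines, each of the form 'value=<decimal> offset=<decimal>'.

Answer: value=0 offset=1
value=3 offset=11
value=1 offset=12
value=287 offset=23
value=1 offset=24

Derivation:
Read 1: bits[0:1] width=1 -> value=0 (bin 0); offset now 1 = byte 0 bit 1; 23 bits remain
Read 2: bits[1:11] width=10 -> value=3 (bin 0000000011); offset now 11 = byte 1 bit 3; 13 bits remain
Read 3: bits[11:12] width=1 -> value=1 (bin 1); offset now 12 = byte 1 bit 4; 12 bits remain
Read 4: bits[12:23] width=11 -> value=287 (bin 00100011111); offset now 23 = byte 2 bit 7; 1 bits remain
Read 5: bits[23:24] width=1 -> value=1 (bin 1); offset now 24 = byte 3 bit 0; 0 bits remain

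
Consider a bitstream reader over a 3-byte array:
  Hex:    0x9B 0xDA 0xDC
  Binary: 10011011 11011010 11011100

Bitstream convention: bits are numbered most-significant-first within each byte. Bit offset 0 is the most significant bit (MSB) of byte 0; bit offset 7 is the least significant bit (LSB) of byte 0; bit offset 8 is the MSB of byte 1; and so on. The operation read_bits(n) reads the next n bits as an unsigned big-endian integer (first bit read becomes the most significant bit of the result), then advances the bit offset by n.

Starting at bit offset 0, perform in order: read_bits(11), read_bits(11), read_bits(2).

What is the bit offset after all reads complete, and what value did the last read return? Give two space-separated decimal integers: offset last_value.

Answer: 24 0

Derivation:
Read 1: bits[0:11] width=11 -> value=1246 (bin 10011011110); offset now 11 = byte 1 bit 3; 13 bits remain
Read 2: bits[11:22] width=11 -> value=1719 (bin 11010110111); offset now 22 = byte 2 bit 6; 2 bits remain
Read 3: bits[22:24] width=2 -> value=0 (bin 00); offset now 24 = byte 3 bit 0; 0 bits remain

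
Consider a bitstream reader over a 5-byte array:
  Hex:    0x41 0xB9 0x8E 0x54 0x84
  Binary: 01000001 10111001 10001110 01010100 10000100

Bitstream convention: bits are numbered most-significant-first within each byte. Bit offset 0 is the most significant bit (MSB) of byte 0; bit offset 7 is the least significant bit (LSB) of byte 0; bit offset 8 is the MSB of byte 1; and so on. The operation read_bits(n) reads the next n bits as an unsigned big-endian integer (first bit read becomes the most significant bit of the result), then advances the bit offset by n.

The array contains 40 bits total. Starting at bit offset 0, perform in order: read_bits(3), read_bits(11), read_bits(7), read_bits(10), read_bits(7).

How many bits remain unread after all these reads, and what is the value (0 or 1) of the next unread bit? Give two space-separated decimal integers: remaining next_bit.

Answer: 2 0

Derivation:
Read 1: bits[0:3] width=3 -> value=2 (bin 010); offset now 3 = byte 0 bit 3; 37 bits remain
Read 2: bits[3:14] width=11 -> value=110 (bin 00001101110); offset now 14 = byte 1 bit 6; 26 bits remain
Read 3: bits[14:21] width=7 -> value=49 (bin 0110001); offset now 21 = byte 2 bit 5; 19 bits remain
Read 4: bits[21:31] width=10 -> value=810 (bin 1100101010); offset now 31 = byte 3 bit 7; 9 bits remain
Read 5: bits[31:38] width=7 -> value=33 (bin 0100001); offset now 38 = byte 4 bit 6; 2 bits remain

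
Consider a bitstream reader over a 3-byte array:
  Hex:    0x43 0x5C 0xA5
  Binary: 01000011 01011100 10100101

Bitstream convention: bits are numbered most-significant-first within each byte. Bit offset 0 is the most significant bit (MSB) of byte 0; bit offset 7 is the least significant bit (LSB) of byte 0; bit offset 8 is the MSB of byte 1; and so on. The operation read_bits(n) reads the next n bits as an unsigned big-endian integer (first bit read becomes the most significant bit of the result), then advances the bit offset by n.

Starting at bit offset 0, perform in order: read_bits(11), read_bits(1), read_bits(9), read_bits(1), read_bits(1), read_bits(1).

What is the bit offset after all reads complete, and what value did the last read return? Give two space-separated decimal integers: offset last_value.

Answer: 24 1

Derivation:
Read 1: bits[0:11] width=11 -> value=538 (bin 01000011010); offset now 11 = byte 1 bit 3; 13 bits remain
Read 2: bits[11:12] width=1 -> value=1 (bin 1); offset now 12 = byte 1 bit 4; 12 bits remain
Read 3: bits[12:21] width=9 -> value=404 (bin 110010100); offset now 21 = byte 2 bit 5; 3 bits remain
Read 4: bits[21:22] width=1 -> value=1 (bin 1); offset now 22 = byte 2 bit 6; 2 bits remain
Read 5: bits[22:23] width=1 -> value=0 (bin 0); offset now 23 = byte 2 bit 7; 1 bits remain
Read 6: bits[23:24] width=1 -> value=1 (bin 1); offset now 24 = byte 3 bit 0; 0 bits remain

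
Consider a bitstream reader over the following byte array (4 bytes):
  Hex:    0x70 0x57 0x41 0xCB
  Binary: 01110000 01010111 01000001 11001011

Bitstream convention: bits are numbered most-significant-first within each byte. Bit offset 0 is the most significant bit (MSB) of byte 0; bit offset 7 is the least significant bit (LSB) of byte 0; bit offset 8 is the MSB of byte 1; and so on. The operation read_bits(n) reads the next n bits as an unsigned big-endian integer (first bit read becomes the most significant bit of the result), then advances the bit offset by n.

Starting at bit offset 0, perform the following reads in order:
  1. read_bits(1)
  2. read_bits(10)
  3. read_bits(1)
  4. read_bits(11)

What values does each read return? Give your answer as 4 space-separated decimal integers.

Answer: 0 898 1 928

Derivation:
Read 1: bits[0:1] width=1 -> value=0 (bin 0); offset now 1 = byte 0 bit 1; 31 bits remain
Read 2: bits[1:11] width=10 -> value=898 (bin 1110000010); offset now 11 = byte 1 bit 3; 21 bits remain
Read 3: bits[11:12] width=1 -> value=1 (bin 1); offset now 12 = byte 1 bit 4; 20 bits remain
Read 4: bits[12:23] width=11 -> value=928 (bin 01110100000); offset now 23 = byte 2 bit 7; 9 bits remain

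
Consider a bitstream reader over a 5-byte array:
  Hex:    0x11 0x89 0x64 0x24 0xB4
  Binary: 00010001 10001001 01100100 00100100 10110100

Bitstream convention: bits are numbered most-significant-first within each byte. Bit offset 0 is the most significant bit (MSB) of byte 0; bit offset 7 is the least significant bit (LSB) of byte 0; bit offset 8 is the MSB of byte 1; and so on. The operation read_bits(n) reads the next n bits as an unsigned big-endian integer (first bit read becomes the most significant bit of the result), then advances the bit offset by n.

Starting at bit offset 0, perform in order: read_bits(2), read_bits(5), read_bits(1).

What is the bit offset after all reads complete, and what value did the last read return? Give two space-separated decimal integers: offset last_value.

Answer: 8 1

Derivation:
Read 1: bits[0:2] width=2 -> value=0 (bin 00); offset now 2 = byte 0 bit 2; 38 bits remain
Read 2: bits[2:7] width=5 -> value=8 (bin 01000); offset now 7 = byte 0 bit 7; 33 bits remain
Read 3: bits[7:8] width=1 -> value=1 (bin 1); offset now 8 = byte 1 bit 0; 32 bits remain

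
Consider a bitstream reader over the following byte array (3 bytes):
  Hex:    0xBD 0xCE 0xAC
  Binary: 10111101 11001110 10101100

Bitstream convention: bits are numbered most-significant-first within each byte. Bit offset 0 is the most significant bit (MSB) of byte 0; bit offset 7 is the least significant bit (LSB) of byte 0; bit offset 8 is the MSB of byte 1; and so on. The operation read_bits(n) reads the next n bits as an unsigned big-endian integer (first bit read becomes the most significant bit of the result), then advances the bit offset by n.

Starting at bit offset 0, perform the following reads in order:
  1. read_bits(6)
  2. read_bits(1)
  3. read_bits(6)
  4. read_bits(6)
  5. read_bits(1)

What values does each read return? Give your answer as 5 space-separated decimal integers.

Read 1: bits[0:6] width=6 -> value=47 (bin 101111); offset now 6 = byte 0 bit 6; 18 bits remain
Read 2: bits[6:7] width=1 -> value=0 (bin 0); offset now 7 = byte 0 bit 7; 17 bits remain
Read 3: bits[7:13] width=6 -> value=57 (bin 111001); offset now 13 = byte 1 bit 5; 11 bits remain
Read 4: bits[13:19] width=6 -> value=53 (bin 110101); offset now 19 = byte 2 bit 3; 5 bits remain
Read 5: bits[19:20] width=1 -> value=0 (bin 0); offset now 20 = byte 2 bit 4; 4 bits remain

Answer: 47 0 57 53 0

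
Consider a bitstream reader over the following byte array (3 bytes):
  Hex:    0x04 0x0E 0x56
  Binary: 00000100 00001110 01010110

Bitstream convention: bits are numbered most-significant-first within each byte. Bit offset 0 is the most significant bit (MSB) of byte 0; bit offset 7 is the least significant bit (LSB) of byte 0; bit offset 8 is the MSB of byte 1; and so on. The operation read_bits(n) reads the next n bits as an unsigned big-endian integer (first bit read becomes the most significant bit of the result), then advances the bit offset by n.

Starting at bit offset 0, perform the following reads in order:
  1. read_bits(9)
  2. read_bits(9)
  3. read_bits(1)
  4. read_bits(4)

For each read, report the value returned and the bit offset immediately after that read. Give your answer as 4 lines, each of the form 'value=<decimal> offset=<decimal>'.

Read 1: bits[0:9] width=9 -> value=8 (bin 000001000); offset now 9 = byte 1 bit 1; 15 bits remain
Read 2: bits[9:18] width=9 -> value=57 (bin 000111001); offset now 18 = byte 2 bit 2; 6 bits remain
Read 3: bits[18:19] width=1 -> value=0 (bin 0); offset now 19 = byte 2 bit 3; 5 bits remain
Read 4: bits[19:23] width=4 -> value=11 (bin 1011); offset now 23 = byte 2 bit 7; 1 bits remain

Answer: value=8 offset=9
value=57 offset=18
value=0 offset=19
value=11 offset=23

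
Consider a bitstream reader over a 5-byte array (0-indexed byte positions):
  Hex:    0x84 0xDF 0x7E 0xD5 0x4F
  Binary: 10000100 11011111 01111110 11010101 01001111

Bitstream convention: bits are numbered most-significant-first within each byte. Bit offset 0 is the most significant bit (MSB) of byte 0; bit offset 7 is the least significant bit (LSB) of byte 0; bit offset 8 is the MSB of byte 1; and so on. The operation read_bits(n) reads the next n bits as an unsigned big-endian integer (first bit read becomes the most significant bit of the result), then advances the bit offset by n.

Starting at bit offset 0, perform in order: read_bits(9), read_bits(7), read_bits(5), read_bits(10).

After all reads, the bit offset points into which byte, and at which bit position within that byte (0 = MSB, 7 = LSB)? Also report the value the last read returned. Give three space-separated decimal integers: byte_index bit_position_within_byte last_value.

Read 1: bits[0:9] width=9 -> value=265 (bin 100001001); offset now 9 = byte 1 bit 1; 31 bits remain
Read 2: bits[9:16] width=7 -> value=95 (bin 1011111); offset now 16 = byte 2 bit 0; 24 bits remain
Read 3: bits[16:21] width=5 -> value=15 (bin 01111); offset now 21 = byte 2 bit 5; 19 bits remain
Read 4: bits[21:31] width=10 -> value=874 (bin 1101101010); offset now 31 = byte 3 bit 7; 9 bits remain

Answer: 3 7 874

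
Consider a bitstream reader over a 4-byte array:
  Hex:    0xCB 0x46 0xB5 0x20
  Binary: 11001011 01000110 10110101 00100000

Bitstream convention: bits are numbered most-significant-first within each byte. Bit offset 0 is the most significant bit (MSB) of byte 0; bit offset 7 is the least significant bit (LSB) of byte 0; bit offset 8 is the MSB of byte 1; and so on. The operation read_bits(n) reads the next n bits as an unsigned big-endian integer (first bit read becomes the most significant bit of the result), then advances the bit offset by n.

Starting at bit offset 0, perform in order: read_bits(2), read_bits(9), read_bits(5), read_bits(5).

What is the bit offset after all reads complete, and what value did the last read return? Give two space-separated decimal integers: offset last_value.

Read 1: bits[0:2] width=2 -> value=3 (bin 11); offset now 2 = byte 0 bit 2; 30 bits remain
Read 2: bits[2:11] width=9 -> value=90 (bin 001011010); offset now 11 = byte 1 bit 3; 21 bits remain
Read 3: bits[11:16] width=5 -> value=6 (bin 00110); offset now 16 = byte 2 bit 0; 16 bits remain
Read 4: bits[16:21] width=5 -> value=22 (bin 10110); offset now 21 = byte 2 bit 5; 11 bits remain

Answer: 21 22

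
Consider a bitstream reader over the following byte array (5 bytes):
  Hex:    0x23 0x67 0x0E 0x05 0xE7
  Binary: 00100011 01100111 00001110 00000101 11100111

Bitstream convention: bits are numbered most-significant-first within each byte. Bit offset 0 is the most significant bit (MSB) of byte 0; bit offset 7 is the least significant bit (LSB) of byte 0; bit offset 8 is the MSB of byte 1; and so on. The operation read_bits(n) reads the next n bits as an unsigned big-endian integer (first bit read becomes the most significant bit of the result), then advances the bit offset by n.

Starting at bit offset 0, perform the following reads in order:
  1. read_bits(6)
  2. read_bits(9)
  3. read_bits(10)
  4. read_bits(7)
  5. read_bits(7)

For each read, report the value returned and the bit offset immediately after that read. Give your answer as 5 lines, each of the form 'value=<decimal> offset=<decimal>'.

Answer: value=8 offset=6
value=435 offset=15
value=540 offset=25
value=5 offset=32
value=115 offset=39

Derivation:
Read 1: bits[0:6] width=6 -> value=8 (bin 001000); offset now 6 = byte 0 bit 6; 34 bits remain
Read 2: bits[6:15] width=9 -> value=435 (bin 110110011); offset now 15 = byte 1 bit 7; 25 bits remain
Read 3: bits[15:25] width=10 -> value=540 (bin 1000011100); offset now 25 = byte 3 bit 1; 15 bits remain
Read 4: bits[25:32] width=7 -> value=5 (bin 0000101); offset now 32 = byte 4 bit 0; 8 bits remain
Read 5: bits[32:39] width=7 -> value=115 (bin 1110011); offset now 39 = byte 4 bit 7; 1 bits remain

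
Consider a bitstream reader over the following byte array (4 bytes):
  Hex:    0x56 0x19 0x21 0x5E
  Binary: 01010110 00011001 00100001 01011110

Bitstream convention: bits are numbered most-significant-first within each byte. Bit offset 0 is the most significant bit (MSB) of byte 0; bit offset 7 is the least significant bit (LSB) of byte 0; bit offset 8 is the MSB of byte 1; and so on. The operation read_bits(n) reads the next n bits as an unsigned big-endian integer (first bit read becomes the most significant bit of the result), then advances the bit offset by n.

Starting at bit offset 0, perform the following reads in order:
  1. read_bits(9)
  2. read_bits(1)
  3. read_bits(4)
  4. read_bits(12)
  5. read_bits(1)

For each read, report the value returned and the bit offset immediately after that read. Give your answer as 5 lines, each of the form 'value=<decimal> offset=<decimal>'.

Read 1: bits[0:9] width=9 -> value=172 (bin 010101100); offset now 9 = byte 1 bit 1; 23 bits remain
Read 2: bits[9:10] width=1 -> value=0 (bin 0); offset now 10 = byte 1 bit 2; 22 bits remain
Read 3: bits[10:14] width=4 -> value=6 (bin 0110); offset now 14 = byte 1 bit 6; 18 bits remain
Read 4: bits[14:26] width=12 -> value=1157 (bin 010010000101); offset now 26 = byte 3 bit 2; 6 bits remain
Read 5: bits[26:27] width=1 -> value=0 (bin 0); offset now 27 = byte 3 bit 3; 5 bits remain

Answer: value=172 offset=9
value=0 offset=10
value=6 offset=14
value=1157 offset=26
value=0 offset=27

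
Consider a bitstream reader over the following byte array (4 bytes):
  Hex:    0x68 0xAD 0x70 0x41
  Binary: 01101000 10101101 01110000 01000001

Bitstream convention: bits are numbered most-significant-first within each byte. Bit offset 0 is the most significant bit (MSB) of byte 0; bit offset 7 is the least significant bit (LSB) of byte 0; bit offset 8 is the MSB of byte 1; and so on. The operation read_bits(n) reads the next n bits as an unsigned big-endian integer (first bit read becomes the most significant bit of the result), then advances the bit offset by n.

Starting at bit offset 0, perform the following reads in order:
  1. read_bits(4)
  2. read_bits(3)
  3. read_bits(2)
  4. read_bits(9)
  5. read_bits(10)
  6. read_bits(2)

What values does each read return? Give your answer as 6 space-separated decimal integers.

Read 1: bits[0:4] width=4 -> value=6 (bin 0110); offset now 4 = byte 0 bit 4; 28 bits remain
Read 2: bits[4:7] width=3 -> value=4 (bin 100); offset now 7 = byte 0 bit 7; 25 bits remain
Read 3: bits[7:9] width=2 -> value=1 (bin 01); offset now 9 = byte 1 bit 1; 23 bits remain
Read 4: bits[9:18] width=9 -> value=181 (bin 010110101); offset now 18 = byte 2 bit 2; 14 bits remain
Read 5: bits[18:28] width=10 -> value=772 (bin 1100000100); offset now 28 = byte 3 bit 4; 4 bits remain
Read 6: bits[28:30] width=2 -> value=0 (bin 00); offset now 30 = byte 3 bit 6; 2 bits remain

Answer: 6 4 1 181 772 0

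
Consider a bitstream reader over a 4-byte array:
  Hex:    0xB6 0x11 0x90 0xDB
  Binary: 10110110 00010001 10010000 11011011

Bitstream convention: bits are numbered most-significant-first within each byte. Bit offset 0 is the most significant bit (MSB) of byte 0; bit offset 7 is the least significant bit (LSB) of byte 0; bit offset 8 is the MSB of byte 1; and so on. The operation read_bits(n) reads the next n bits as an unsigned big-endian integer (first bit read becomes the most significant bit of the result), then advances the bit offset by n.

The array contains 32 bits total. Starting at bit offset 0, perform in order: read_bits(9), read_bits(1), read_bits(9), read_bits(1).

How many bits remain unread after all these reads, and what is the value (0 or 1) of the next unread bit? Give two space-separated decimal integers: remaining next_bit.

Answer: 12 0

Derivation:
Read 1: bits[0:9] width=9 -> value=364 (bin 101101100); offset now 9 = byte 1 bit 1; 23 bits remain
Read 2: bits[9:10] width=1 -> value=0 (bin 0); offset now 10 = byte 1 bit 2; 22 bits remain
Read 3: bits[10:19] width=9 -> value=140 (bin 010001100); offset now 19 = byte 2 bit 3; 13 bits remain
Read 4: bits[19:20] width=1 -> value=1 (bin 1); offset now 20 = byte 2 bit 4; 12 bits remain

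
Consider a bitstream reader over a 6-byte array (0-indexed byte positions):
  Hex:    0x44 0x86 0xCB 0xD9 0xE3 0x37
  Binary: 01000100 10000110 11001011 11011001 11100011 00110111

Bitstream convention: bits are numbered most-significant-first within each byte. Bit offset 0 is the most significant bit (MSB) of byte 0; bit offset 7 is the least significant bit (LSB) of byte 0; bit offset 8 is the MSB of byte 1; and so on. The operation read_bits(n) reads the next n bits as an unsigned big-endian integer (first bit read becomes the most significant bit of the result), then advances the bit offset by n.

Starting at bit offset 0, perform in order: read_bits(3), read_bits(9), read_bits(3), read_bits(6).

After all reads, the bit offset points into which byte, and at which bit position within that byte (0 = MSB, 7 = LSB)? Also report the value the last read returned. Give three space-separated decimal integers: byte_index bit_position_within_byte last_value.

Read 1: bits[0:3] width=3 -> value=2 (bin 010); offset now 3 = byte 0 bit 3; 45 bits remain
Read 2: bits[3:12] width=9 -> value=72 (bin 001001000); offset now 12 = byte 1 bit 4; 36 bits remain
Read 3: bits[12:15] width=3 -> value=3 (bin 011); offset now 15 = byte 1 bit 7; 33 bits remain
Read 4: bits[15:21] width=6 -> value=25 (bin 011001); offset now 21 = byte 2 bit 5; 27 bits remain

Answer: 2 5 25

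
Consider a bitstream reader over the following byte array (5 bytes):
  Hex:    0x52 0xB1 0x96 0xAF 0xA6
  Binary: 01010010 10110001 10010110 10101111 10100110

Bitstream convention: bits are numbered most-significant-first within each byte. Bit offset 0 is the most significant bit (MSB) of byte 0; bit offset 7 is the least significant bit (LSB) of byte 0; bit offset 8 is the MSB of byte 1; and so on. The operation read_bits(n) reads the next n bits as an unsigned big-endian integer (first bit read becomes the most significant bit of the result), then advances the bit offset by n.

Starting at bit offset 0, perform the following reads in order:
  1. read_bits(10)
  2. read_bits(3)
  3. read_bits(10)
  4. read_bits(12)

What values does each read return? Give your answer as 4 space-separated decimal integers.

Answer: 330 6 203 1405

Derivation:
Read 1: bits[0:10] width=10 -> value=330 (bin 0101001010); offset now 10 = byte 1 bit 2; 30 bits remain
Read 2: bits[10:13] width=3 -> value=6 (bin 110); offset now 13 = byte 1 bit 5; 27 bits remain
Read 3: bits[13:23] width=10 -> value=203 (bin 0011001011); offset now 23 = byte 2 bit 7; 17 bits remain
Read 4: bits[23:35] width=12 -> value=1405 (bin 010101111101); offset now 35 = byte 4 bit 3; 5 bits remain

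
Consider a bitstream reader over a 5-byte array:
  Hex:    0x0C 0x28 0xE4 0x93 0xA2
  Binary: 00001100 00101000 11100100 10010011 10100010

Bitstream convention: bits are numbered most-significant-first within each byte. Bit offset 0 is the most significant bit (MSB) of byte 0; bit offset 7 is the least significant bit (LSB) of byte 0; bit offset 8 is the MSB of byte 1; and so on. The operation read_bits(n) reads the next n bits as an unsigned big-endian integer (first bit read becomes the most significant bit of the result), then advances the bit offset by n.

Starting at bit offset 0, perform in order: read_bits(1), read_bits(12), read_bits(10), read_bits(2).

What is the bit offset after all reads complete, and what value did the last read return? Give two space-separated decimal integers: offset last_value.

Answer: 25 1

Derivation:
Read 1: bits[0:1] width=1 -> value=0 (bin 0); offset now 1 = byte 0 bit 1; 39 bits remain
Read 2: bits[1:13] width=12 -> value=389 (bin 000110000101); offset now 13 = byte 1 bit 5; 27 bits remain
Read 3: bits[13:23] width=10 -> value=114 (bin 0001110010); offset now 23 = byte 2 bit 7; 17 bits remain
Read 4: bits[23:25] width=2 -> value=1 (bin 01); offset now 25 = byte 3 bit 1; 15 bits remain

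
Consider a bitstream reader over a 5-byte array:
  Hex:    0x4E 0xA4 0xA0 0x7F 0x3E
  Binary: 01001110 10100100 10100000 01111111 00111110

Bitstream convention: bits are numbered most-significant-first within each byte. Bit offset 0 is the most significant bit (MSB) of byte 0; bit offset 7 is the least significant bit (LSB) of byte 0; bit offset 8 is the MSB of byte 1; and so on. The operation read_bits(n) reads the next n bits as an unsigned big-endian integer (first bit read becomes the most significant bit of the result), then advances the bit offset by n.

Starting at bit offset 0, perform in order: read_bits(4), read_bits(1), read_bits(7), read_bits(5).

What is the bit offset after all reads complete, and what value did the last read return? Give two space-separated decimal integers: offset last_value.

Read 1: bits[0:4] width=4 -> value=4 (bin 0100); offset now 4 = byte 0 bit 4; 36 bits remain
Read 2: bits[4:5] width=1 -> value=1 (bin 1); offset now 5 = byte 0 bit 5; 35 bits remain
Read 3: bits[5:12] width=7 -> value=106 (bin 1101010); offset now 12 = byte 1 bit 4; 28 bits remain
Read 4: bits[12:17] width=5 -> value=9 (bin 01001); offset now 17 = byte 2 bit 1; 23 bits remain

Answer: 17 9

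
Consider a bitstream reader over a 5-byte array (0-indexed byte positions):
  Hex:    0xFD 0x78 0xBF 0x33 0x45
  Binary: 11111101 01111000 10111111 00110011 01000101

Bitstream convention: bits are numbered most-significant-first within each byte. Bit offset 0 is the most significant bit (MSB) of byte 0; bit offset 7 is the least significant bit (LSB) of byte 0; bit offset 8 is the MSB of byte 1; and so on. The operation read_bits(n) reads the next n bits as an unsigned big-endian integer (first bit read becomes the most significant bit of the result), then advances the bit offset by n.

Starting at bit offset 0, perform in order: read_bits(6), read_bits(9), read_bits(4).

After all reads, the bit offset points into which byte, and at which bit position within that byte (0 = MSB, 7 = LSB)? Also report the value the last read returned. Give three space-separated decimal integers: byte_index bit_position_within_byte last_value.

Read 1: bits[0:6] width=6 -> value=63 (bin 111111); offset now 6 = byte 0 bit 6; 34 bits remain
Read 2: bits[6:15] width=9 -> value=188 (bin 010111100); offset now 15 = byte 1 bit 7; 25 bits remain
Read 3: bits[15:19] width=4 -> value=5 (bin 0101); offset now 19 = byte 2 bit 3; 21 bits remain

Answer: 2 3 5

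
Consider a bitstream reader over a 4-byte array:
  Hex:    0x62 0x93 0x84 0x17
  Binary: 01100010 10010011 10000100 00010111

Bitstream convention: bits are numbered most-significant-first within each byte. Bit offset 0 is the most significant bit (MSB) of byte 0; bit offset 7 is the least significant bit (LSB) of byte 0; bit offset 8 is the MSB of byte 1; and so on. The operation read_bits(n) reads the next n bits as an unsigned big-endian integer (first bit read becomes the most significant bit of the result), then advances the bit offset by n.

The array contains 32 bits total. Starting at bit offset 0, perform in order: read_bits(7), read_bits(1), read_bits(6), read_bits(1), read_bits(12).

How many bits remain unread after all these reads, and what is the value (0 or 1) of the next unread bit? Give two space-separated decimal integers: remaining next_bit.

Answer: 5 1

Derivation:
Read 1: bits[0:7] width=7 -> value=49 (bin 0110001); offset now 7 = byte 0 bit 7; 25 bits remain
Read 2: bits[7:8] width=1 -> value=0 (bin 0); offset now 8 = byte 1 bit 0; 24 bits remain
Read 3: bits[8:14] width=6 -> value=36 (bin 100100); offset now 14 = byte 1 bit 6; 18 bits remain
Read 4: bits[14:15] width=1 -> value=1 (bin 1); offset now 15 = byte 1 bit 7; 17 bits remain
Read 5: bits[15:27] width=12 -> value=3104 (bin 110000100000); offset now 27 = byte 3 bit 3; 5 bits remain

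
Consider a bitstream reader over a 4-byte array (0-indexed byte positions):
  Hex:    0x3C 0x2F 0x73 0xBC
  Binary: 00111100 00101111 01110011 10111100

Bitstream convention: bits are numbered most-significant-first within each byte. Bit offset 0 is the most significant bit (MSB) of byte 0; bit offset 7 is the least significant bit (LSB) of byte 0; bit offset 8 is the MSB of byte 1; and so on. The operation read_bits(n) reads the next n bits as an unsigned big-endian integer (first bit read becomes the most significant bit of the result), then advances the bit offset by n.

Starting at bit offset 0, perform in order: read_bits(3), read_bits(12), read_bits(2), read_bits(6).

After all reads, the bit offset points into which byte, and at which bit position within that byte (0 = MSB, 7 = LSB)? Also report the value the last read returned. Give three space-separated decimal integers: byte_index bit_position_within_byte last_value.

Read 1: bits[0:3] width=3 -> value=1 (bin 001); offset now 3 = byte 0 bit 3; 29 bits remain
Read 2: bits[3:15] width=12 -> value=3607 (bin 111000010111); offset now 15 = byte 1 bit 7; 17 bits remain
Read 3: bits[15:17] width=2 -> value=2 (bin 10); offset now 17 = byte 2 bit 1; 15 bits remain
Read 4: bits[17:23] width=6 -> value=57 (bin 111001); offset now 23 = byte 2 bit 7; 9 bits remain

Answer: 2 7 57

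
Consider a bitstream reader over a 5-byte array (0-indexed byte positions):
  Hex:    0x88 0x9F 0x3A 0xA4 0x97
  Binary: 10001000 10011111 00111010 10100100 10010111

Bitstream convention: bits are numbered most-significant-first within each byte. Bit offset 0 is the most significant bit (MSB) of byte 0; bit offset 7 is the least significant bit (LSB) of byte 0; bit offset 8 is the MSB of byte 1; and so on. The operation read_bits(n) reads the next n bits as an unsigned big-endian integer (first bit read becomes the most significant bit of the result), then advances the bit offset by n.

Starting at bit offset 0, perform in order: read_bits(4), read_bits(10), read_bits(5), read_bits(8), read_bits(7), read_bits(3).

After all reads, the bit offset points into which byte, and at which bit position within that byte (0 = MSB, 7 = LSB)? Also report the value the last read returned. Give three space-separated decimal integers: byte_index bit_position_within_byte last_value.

Answer: 4 5 2

Derivation:
Read 1: bits[0:4] width=4 -> value=8 (bin 1000); offset now 4 = byte 0 bit 4; 36 bits remain
Read 2: bits[4:14] width=10 -> value=551 (bin 1000100111); offset now 14 = byte 1 bit 6; 26 bits remain
Read 3: bits[14:19] width=5 -> value=25 (bin 11001); offset now 19 = byte 2 bit 3; 21 bits remain
Read 4: bits[19:27] width=8 -> value=213 (bin 11010101); offset now 27 = byte 3 bit 3; 13 bits remain
Read 5: bits[27:34] width=7 -> value=18 (bin 0010010); offset now 34 = byte 4 bit 2; 6 bits remain
Read 6: bits[34:37] width=3 -> value=2 (bin 010); offset now 37 = byte 4 bit 5; 3 bits remain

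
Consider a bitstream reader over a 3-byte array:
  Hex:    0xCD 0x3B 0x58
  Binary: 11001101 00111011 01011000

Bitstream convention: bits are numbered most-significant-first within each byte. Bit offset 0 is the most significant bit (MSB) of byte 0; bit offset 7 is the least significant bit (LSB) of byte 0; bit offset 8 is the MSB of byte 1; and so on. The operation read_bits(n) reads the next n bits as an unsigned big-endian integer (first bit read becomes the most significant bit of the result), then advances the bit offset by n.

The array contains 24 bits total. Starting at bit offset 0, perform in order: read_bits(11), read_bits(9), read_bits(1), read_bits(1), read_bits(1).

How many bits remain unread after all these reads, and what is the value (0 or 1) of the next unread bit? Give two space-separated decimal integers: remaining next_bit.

Answer: 1 0

Derivation:
Read 1: bits[0:11] width=11 -> value=1641 (bin 11001101001); offset now 11 = byte 1 bit 3; 13 bits remain
Read 2: bits[11:20] width=9 -> value=437 (bin 110110101); offset now 20 = byte 2 bit 4; 4 bits remain
Read 3: bits[20:21] width=1 -> value=1 (bin 1); offset now 21 = byte 2 bit 5; 3 bits remain
Read 4: bits[21:22] width=1 -> value=0 (bin 0); offset now 22 = byte 2 bit 6; 2 bits remain
Read 5: bits[22:23] width=1 -> value=0 (bin 0); offset now 23 = byte 2 bit 7; 1 bits remain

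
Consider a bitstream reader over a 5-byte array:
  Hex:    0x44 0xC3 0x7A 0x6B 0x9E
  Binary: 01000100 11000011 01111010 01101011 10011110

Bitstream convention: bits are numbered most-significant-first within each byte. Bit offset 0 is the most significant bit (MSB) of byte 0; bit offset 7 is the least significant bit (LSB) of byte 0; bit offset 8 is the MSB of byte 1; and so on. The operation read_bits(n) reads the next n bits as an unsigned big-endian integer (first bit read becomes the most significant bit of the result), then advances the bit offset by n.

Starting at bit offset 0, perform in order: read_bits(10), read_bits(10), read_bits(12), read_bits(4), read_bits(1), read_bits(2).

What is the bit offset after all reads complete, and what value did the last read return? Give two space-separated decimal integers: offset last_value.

Answer: 39 3

Derivation:
Read 1: bits[0:10] width=10 -> value=275 (bin 0100010011); offset now 10 = byte 1 bit 2; 30 bits remain
Read 2: bits[10:20] width=10 -> value=55 (bin 0000110111); offset now 20 = byte 2 bit 4; 20 bits remain
Read 3: bits[20:32] width=12 -> value=2667 (bin 101001101011); offset now 32 = byte 4 bit 0; 8 bits remain
Read 4: bits[32:36] width=4 -> value=9 (bin 1001); offset now 36 = byte 4 bit 4; 4 bits remain
Read 5: bits[36:37] width=1 -> value=1 (bin 1); offset now 37 = byte 4 bit 5; 3 bits remain
Read 6: bits[37:39] width=2 -> value=3 (bin 11); offset now 39 = byte 4 bit 7; 1 bits remain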